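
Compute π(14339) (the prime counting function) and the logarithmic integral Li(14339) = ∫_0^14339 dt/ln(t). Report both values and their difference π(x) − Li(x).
π(14339) = 1681;  Li(14339) ≈ 1707.72;  π(x) − Li(x) ≈ -26.72.

Direct count of primes ≤ 14339 gives π(14339) = 1681. Numerical evaluation of the logarithmic integral gives Li(14339) ≈ 1707.72. The difference π(x) − Li(x) ≈ -26.72 is typically negative for small/moderate x (Li(x) overestimates), though Littlewood's theorem shows this sign changes infinitely often.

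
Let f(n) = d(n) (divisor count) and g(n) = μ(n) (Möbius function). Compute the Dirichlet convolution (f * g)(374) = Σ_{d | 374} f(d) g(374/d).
(d * μ)(374) = 1

Divisors of 374: [1, 2, 11, 17, 22, 34, 187, 374]. For each d | 374:
  d = 1: d(1) · μ(374/1) = 1 · -1 = -1
  d = 2: d(2) · μ(374/2) = 2 · 1 = 2
  d = 11: d(11) · μ(374/11) = 2 · 1 = 2
  d = 17: d(17) · μ(374/17) = 2 · 1 = 2
  d = 22: d(22) · μ(374/22) = 4 · -1 = -4
  d = 34: d(34) · μ(374/34) = 4 · -1 = -4
  d = 187: d(187) · μ(374/187) = 4 · -1 = -4
  d = 374: d(374) · μ(374/374) = 8 · 1 = 8
Summing: (d * μ)(374) = -1 + 2 + 2 + 2 + -4 + -4 + -4 + 8 = 1.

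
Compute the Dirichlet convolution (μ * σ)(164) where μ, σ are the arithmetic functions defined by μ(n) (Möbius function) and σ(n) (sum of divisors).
(μ * σ)(164) = 164

Divisors of 164: [1, 2, 4, 41, 82, 164]. For each d | 164:
  d = 1: μ(1) · σ(164/1) = 1 · 294 = 294
  d = 2: μ(2) · σ(164/2) = -1 · 126 = -126
  d = 4: μ(4) · σ(164/4) = 0 · 42 = 0
  d = 41: μ(41) · σ(164/41) = -1 · 7 = -7
  d = 82: μ(82) · σ(164/82) = 1 · 3 = 3
  d = 164: μ(164) · σ(164/164) = 0 · 1 = 0
Summing: (μ * σ)(164) = 294 + -126 + 0 + -7 + 3 + 0 = 164.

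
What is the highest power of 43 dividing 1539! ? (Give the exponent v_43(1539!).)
v_43(1539!) = 35

Legendre's formula: v_p(n!) = Σ_{k ≥ 1} ⌊n / p^k⌋. For p = 43, n = 1539, the terms are:
  ⌊1539/43^1⌋ = ⌊1539/43⌋ = 35
(the next term ⌊1539/43^2⌋ = 0, terminating the sum). Summing: v_43(1539!) = 35 = 35.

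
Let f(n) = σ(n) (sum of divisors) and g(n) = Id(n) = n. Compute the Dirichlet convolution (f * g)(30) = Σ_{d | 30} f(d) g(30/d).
(σ * Id)(30) = 385

Divisors of 30: [1, 2, 3, 5, 6, 10, 15, 30]. For each d | 30:
  d = 1: σ(1) · Id(30/1) = 1 · 30 = 30
  d = 2: σ(2) · Id(30/2) = 3 · 15 = 45
  d = 3: σ(3) · Id(30/3) = 4 · 10 = 40
  d = 5: σ(5) · Id(30/5) = 6 · 6 = 36
  d = 6: σ(6) · Id(30/6) = 12 · 5 = 60
  d = 10: σ(10) · Id(30/10) = 18 · 3 = 54
  d = 15: σ(15) · Id(30/15) = 24 · 2 = 48
  d = 30: σ(30) · Id(30/30) = 72 · 1 = 72
Summing: (σ * Id)(30) = 30 + 45 + 40 + 36 + 60 + 54 + 48 + 72 = 385.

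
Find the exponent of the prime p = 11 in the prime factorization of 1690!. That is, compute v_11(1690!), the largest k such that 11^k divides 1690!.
v_11(1690!) = 167

Legendre's formula: v_p(n!) = Σ_{k ≥ 1} ⌊n / p^k⌋. For p = 11, n = 1690, the terms are:
  ⌊1690/11^1⌋ = ⌊1690/11⌋ = 153
  ⌊1690/11^2⌋ = ⌊1690/121⌋ = 13
  ⌊1690/11^3⌋ = ⌊1690/1331⌋ = 1
(the next term ⌊1690/11^4⌋ = 0, terminating the sum). Summing: v_11(1690!) = 153 + 13 + 1 = 167.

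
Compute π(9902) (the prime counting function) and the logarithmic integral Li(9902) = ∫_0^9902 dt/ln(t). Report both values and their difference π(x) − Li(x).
π(9902) = 1221;  Li(9902) ≈ 1235.49;  π(x) − Li(x) ≈ -14.49.

Direct count of primes ≤ 9902 gives π(9902) = 1221. Numerical evaluation of the logarithmic integral gives Li(9902) ≈ 1235.49. The difference π(x) − Li(x) ≈ -14.49 is typically negative for small/moderate x (Li(x) overestimates), though Littlewood's theorem shows this sign changes infinitely often.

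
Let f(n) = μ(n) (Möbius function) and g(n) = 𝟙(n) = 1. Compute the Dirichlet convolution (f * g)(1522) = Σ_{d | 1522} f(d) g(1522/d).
(μ * 𝟙)(1522) = 0

Divisors of 1522: [1, 2, 761, 1522]. For each d | 1522:
  d = 1: μ(1) · 𝟙(1522/1) = 1 · 1 = 1
  d = 2: μ(2) · 𝟙(1522/2) = -1 · 1 = -1
  d = 761: μ(761) · 𝟙(1522/761) = -1 · 1 = -1
  d = 1522: μ(1522) · 𝟙(1522/1522) = 1 · 1 = 1
Summing: (μ * 𝟙)(1522) = 1 + -1 + -1 + 1 = 0.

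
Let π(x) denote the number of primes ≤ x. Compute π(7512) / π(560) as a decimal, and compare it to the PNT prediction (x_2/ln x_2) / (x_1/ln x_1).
π(7512)/π(560) = 951/102 ≈ 9.3235;  PNT prediction ≈ 9.5117.

π(560) = 102 and π(7512) = 951, so π(7512)/π(560) ≈ 9.3235. The PNT-predicted ratio is (7512/ln(7512)) / (560/ln(560)) ≈ 9.5117. The two agree to within a few percent, as expected.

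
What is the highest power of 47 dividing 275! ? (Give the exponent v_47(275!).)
v_47(275!) = 5

Legendre's formula: v_p(n!) = Σ_{k ≥ 1} ⌊n / p^k⌋. For p = 47, n = 275, the terms are:
  ⌊275/47^1⌋ = ⌊275/47⌋ = 5
(the next term ⌊275/47^2⌋ = 0, terminating the sum). Summing: v_47(275!) = 5 = 5.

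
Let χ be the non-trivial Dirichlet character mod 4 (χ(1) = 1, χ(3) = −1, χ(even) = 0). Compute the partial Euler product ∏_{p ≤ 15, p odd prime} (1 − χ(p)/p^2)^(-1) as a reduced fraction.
∏ = 143143/156160

The odd primes p ≤ 15 are [3, 5, 7, 11, 13]. For each, χ(p) = 1 if p ≡ 1 mod 4, χ(p) = −1 if p ≡ 3 mod 4. Taking (1 − χ(p)/p^2)^(-1) = p^2/(p^2 − χ(p)): (1 − (-1)/3^2)^(-1) · (1 − (1)/5^2)^(-1) · (1 − (-1)/7^2)^(-1) · (1 − (-1)/11^2)^(-1) · (1 − (1)/13^2)^(-1) = 143143/156160.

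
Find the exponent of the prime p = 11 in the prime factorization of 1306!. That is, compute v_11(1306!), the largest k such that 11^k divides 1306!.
v_11(1306!) = 128

Legendre's formula: v_p(n!) = Σ_{k ≥ 1} ⌊n / p^k⌋. For p = 11, n = 1306, the terms are:
  ⌊1306/11^1⌋ = ⌊1306/11⌋ = 118
  ⌊1306/11^2⌋ = ⌊1306/121⌋ = 10
(the next term ⌊1306/11^3⌋ = 0, terminating the sum). Summing: v_11(1306!) = 118 + 10 = 128.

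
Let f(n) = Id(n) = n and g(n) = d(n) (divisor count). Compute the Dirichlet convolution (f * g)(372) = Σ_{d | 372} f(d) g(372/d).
(Id * d)(372) = 1815

Divisors of 372: [1, 2, 3, 4, 6, 12, 31, 62, 93, 124, 186, 372]. For each d | 372:
  d = 1: Id(1) · d(372/1) = 1 · 12 = 12
  d = 2: Id(2) · d(372/2) = 2 · 8 = 16
  d = 3: Id(3) · d(372/3) = 3 · 6 = 18
  d = 4: Id(4) · d(372/4) = 4 · 4 = 16
  d = 6: Id(6) · d(372/6) = 6 · 4 = 24
  d = 12: Id(12) · d(372/12) = 12 · 2 = 24
  d = 31: Id(31) · d(372/31) = 31 · 6 = 186
  d = 62: Id(62) · d(372/62) = 62 · 4 = 248
  d = 93: Id(93) · d(372/93) = 93 · 3 = 279
  d = 124: Id(124) · d(372/124) = 124 · 2 = 248
  d = 186: Id(186) · d(372/186) = 186 · 2 = 372
  d = 372: Id(372) · d(372/372) = 372 · 1 = 372
Summing: (Id * d)(372) = 12 + 16 + 18 + 16 + 24 + 24 + 186 + 248 + 279 + 248 + 372 + 372 = 1815.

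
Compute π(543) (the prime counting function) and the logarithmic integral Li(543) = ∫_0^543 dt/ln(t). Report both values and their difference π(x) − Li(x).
π(543) = 100;  Li(543) ≈ 108.67;  π(x) − Li(x) ≈ -8.67.

Direct count of primes ≤ 543 gives π(543) = 100. Numerical evaluation of the logarithmic integral gives Li(543) ≈ 108.67. The difference π(x) − Li(x) ≈ -8.67 is typically negative for small/moderate x (Li(x) overestimates), though Littlewood's theorem shows this sign changes infinitely often.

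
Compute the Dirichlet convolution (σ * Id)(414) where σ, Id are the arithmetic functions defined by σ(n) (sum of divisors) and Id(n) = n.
(σ * Id)(414) = 7990

Divisors of 414: [1, 2, 3, 6, 9, 18, 23, 46, 69, 138, 207, 414]. For each d | 414:
  d = 1: σ(1) · Id(414/1) = 1 · 414 = 414
  d = 2: σ(2) · Id(414/2) = 3 · 207 = 621
  d = 3: σ(3) · Id(414/3) = 4 · 138 = 552
  d = 6: σ(6) · Id(414/6) = 12 · 69 = 828
  d = 9: σ(9) · Id(414/9) = 13 · 46 = 598
  d = 18: σ(18) · Id(414/18) = 39 · 23 = 897
  d = 23: σ(23) · Id(414/23) = 24 · 18 = 432
  d = 46: σ(46) · Id(414/46) = 72 · 9 = 648
  d = 69: σ(69) · Id(414/69) = 96 · 6 = 576
  d = 138: σ(138) · Id(414/138) = 288 · 3 = 864
  d = 207: σ(207) · Id(414/207) = 312 · 2 = 624
  d = 414: σ(414) · Id(414/414) = 936 · 1 = 936
Summing: (σ * Id)(414) = 414 + 621 + 552 + 828 + 598 + 897 + 432 + 648 + 576 + 864 + 624 + 936 = 7990.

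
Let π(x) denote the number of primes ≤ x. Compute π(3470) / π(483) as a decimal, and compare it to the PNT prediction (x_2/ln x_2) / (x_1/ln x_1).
π(3470)/π(483) = 487/92 ≈ 5.2935;  PNT prediction ≈ 5.4464.

π(483) = 92 and π(3470) = 487, so π(3470)/π(483) ≈ 5.2935. The PNT-predicted ratio is (3470/ln(3470)) / (483/ln(483)) ≈ 5.4464. The two agree to within a few percent, as expected.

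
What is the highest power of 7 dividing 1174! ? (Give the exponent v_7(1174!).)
v_7(1174!) = 193

Legendre's formula: v_p(n!) = Σ_{k ≥ 1} ⌊n / p^k⌋. For p = 7, n = 1174, the terms are:
  ⌊1174/7^1⌋ = ⌊1174/7⌋ = 167
  ⌊1174/7^2⌋ = ⌊1174/49⌋ = 23
  ⌊1174/7^3⌋ = ⌊1174/343⌋ = 3
(the next term ⌊1174/7^4⌋ = 0, terminating the sum). Summing: v_7(1174!) = 167 + 23 + 3 = 193.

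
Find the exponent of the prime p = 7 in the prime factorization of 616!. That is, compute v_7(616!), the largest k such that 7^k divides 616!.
v_7(616!) = 101

Legendre's formula: v_p(n!) = Σ_{k ≥ 1} ⌊n / p^k⌋. For p = 7, n = 616, the terms are:
  ⌊616/7^1⌋ = ⌊616/7⌋ = 88
  ⌊616/7^2⌋ = ⌊616/49⌋ = 12
  ⌊616/7^3⌋ = ⌊616/343⌋ = 1
(the next term ⌊616/7^4⌋ = 0, terminating the sum). Summing: v_7(616!) = 88 + 12 + 1 = 101.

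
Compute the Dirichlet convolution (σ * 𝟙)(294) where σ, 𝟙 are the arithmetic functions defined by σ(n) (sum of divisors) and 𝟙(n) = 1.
(σ * 𝟙)(294) = 1320

Divisors of 294: [1, 2, 3, 6, 7, 14, 21, 42, 49, 98, 147, 294]. For each d | 294:
  d = 1: σ(1) · 𝟙(294/1) = 1 · 1 = 1
  d = 2: σ(2) · 𝟙(294/2) = 3 · 1 = 3
  d = 3: σ(3) · 𝟙(294/3) = 4 · 1 = 4
  d = 6: σ(6) · 𝟙(294/6) = 12 · 1 = 12
  d = 7: σ(7) · 𝟙(294/7) = 8 · 1 = 8
  d = 14: σ(14) · 𝟙(294/14) = 24 · 1 = 24
  d = 21: σ(21) · 𝟙(294/21) = 32 · 1 = 32
  d = 42: σ(42) · 𝟙(294/42) = 96 · 1 = 96
  d = 49: σ(49) · 𝟙(294/49) = 57 · 1 = 57
  d = 98: σ(98) · 𝟙(294/98) = 171 · 1 = 171
  d = 147: σ(147) · 𝟙(294/147) = 228 · 1 = 228
  d = 294: σ(294) · 𝟙(294/294) = 684 · 1 = 684
Summing: (σ * 𝟙)(294) = 1 + 3 + 4 + 12 + 8 + 24 + 32 + 96 + 57 + 171 + 228 + 684 = 1320.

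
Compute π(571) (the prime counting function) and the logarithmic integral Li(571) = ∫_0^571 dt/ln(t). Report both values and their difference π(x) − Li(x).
π(571) = 105;  Li(571) ≈ 113.10;  π(x) − Li(x) ≈ -8.10.

Direct count of primes ≤ 571 gives π(571) = 105. Numerical evaluation of the logarithmic integral gives Li(571) ≈ 113.10. The difference π(x) − Li(x) ≈ -8.10 is typically negative for small/moderate x (Li(x) overestimates), though Littlewood's theorem shows this sign changes infinitely often.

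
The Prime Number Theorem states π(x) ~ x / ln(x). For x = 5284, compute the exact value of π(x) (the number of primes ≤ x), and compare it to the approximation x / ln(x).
π(5284) = 701;  x/ln(x) ≈ 616.39;  relative error ≈ 12.07%.

Directly count primes up to 5284: π(5284) = 701. The PNT approximation gives 5284/ln(5284) ≈ 5284/8.57244 ≈ 616.39. Relative error (π(x) − x/ln(x)) / π(x) ≈ 12.07%; the approximation is known to undercount slightly (Li(x) is a better estimate).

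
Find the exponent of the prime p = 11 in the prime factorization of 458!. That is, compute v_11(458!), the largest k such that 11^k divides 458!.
v_11(458!) = 44

Legendre's formula: v_p(n!) = Σ_{k ≥ 1} ⌊n / p^k⌋. For p = 11, n = 458, the terms are:
  ⌊458/11^1⌋ = ⌊458/11⌋ = 41
  ⌊458/11^2⌋ = ⌊458/121⌋ = 3
(the next term ⌊458/11^3⌋ = 0, terminating the sum). Summing: v_11(458!) = 41 + 3 = 44.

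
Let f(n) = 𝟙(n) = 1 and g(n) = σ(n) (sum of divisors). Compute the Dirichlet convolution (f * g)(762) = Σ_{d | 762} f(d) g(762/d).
(𝟙 * σ)(762) = 2580

Divisors of 762: [1, 2, 3, 6, 127, 254, 381, 762]. For each d | 762:
  d = 1: 𝟙(1) · σ(762/1) = 1 · 1536 = 1536
  d = 2: 𝟙(2) · σ(762/2) = 1 · 512 = 512
  d = 3: 𝟙(3) · σ(762/3) = 1 · 384 = 384
  d = 6: 𝟙(6) · σ(762/6) = 1 · 128 = 128
  d = 127: 𝟙(127) · σ(762/127) = 1 · 12 = 12
  d = 254: 𝟙(254) · σ(762/254) = 1 · 4 = 4
  d = 381: 𝟙(381) · σ(762/381) = 1 · 3 = 3
  d = 762: 𝟙(762) · σ(762/762) = 1 · 1 = 1
Summing: (𝟙 * σ)(762) = 1536 + 512 + 384 + 128 + 12 + 4 + 3 + 1 = 2580.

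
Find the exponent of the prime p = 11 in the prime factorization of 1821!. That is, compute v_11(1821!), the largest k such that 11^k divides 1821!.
v_11(1821!) = 181

Legendre's formula: v_p(n!) = Σ_{k ≥ 1} ⌊n / p^k⌋. For p = 11, n = 1821, the terms are:
  ⌊1821/11^1⌋ = ⌊1821/11⌋ = 165
  ⌊1821/11^2⌋ = ⌊1821/121⌋ = 15
  ⌊1821/11^3⌋ = ⌊1821/1331⌋ = 1
(the next term ⌊1821/11^4⌋ = 0, terminating the sum). Summing: v_11(1821!) = 165 + 15 + 1 = 181.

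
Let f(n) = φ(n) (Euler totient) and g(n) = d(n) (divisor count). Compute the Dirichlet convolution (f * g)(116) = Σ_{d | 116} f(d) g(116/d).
(φ * d)(116) = 210

Divisors of 116: [1, 2, 4, 29, 58, 116]. For each d | 116:
  d = 1: φ(1) · d(116/1) = 1 · 6 = 6
  d = 2: φ(2) · d(116/2) = 1 · 4 = 4
  d = 4: φ(4) · d(116/4) = 2 · 2 = 4
  d = 29: φ(29) · d(116/29) = 28 · 3 = 84
  d = 58: φ(58) · d(116/58) = 28 · 2 = 56
  d = 116: φ(116) · d(116/116) = 56 · 1 = 56
Summing: (φ * d)(116) = 6 + 4 + 4 + 84 + 56 + 56 = 210.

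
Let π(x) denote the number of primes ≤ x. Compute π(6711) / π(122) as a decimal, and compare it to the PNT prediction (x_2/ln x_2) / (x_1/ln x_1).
π(6711)/π(122) = 866/30 ≈ 28.8667;  PNT prediction ≈ 29.9904.

π(122) = 30 and π(6711) = 866, so π(6711)/π(122) ≈ 28.8667. The PNT-predicted ratio is (6711/ln(6711)) / (122/ln(122)) ≈ 29.9904. The two agree to within a few percent, as expected.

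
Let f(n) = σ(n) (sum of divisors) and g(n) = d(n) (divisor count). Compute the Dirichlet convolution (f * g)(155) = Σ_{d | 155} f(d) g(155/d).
(σ * d)(155) = 272

Divisors of 155: [1, 5, 31, 155]. For each d | 155:
  d = 1: σ(1) · d(155/1) = 1 · 4 = 4
  d = 5: σ(5) · d(155/5) = 6 · 2 = 12
  d = 31: σ(31) · d(155/31) = 32 · 2 = 64
  d = 155: σ(155) · d(155/155) = 192 · 1 = 192
Summing: (σ * d)(155) = 4 + 12 + 64 + 192 = 272.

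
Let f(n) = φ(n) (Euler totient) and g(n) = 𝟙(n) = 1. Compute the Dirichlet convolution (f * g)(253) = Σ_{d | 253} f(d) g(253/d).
(φ * 𝟙)(253) = 253

Divisors of 253: [1, 11, 23, 253]. For each d | 253:
  d = 1: φ(1) · 𝟙(253/1) = 1 · 1 = 1
  d = 11: φ(11) · 𝟙(253/11) = 10 · 1 = 10
  d = 23: φ(23) · 𝟙(253/23) = 22 · 1 = 22
  d = 253: φ(253) · 𝟙(253/253) = 220 · 1 = 220
Summing: (φ * 𝟙)(253) = 1 + 10 + 22 + 220 = 253.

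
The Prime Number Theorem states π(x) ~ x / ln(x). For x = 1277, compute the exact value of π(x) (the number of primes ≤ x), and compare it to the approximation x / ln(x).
π(1277) = 206;  x/ln(x) ≈ 178.54;  relative error ≈ 13.33%.

Directly count primes up to 1277: π(1277) = 206. The PNT approximation gives 1277/ln(1277) ≈ 1277/7.15227 ≈ 178.54. Relative error (π(x) − x/ln(x)) / π(x) ≈ 13.33%; the approximation is known to undercount slightly (Li(x) is a better estimate).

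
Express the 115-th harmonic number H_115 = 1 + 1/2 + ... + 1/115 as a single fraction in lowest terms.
H_115 = 92573227274776723505600817476549419778817513966049/17379782769567790172972927968296006432665936992320

Direct summation: H_115 = 1 + 1/2 + ... + 1/115. The least common denominator is lcm(1, ..., 115) = 955888052326228459513511038256280353796626534577600; over this denominator the numerator is 955888052326228459513511038256280353796626534577600 + 477944026163114229756755519128140176898313267288800 + 318629350775409486504503679418760117932208844859200 + 238972013081557114878377759564070088449156633644400 + 191177610465245691902702207651256070759325306915520 + 159314675387704743252251839709380058966104422429600 + 136555436046604065644787291179468621970946647796800 + 119486006540778557439188879782035044224578316822200 + 106209783591803162168167893139586705977402948286400 + 95588805232622845951351103825628035379662653457760 + 86898913847838950864864639841480032163329684961600 + 79657337693852371626125919854690029483052211214800 + 73529850178940650731808541404329257984355887275200 + 68277718023302032822393645589734310985473323898400 + 63725870155081897300900735883752023586441768971840 + 59743003270389278719594439891017522112289158411100 + 56228708960366379971383002250369432576272149092800 + 53104891795901581084083946569793352988701474143200 + 50309897490854129448079528329277913357717186030400 + 47794402616311422975675551912814017689831326728880 + 45518478682201355214929097059822873990315549265600 + 43449456923919475432432319920740016081664842480800 + 41560350101140367804935262532881754512896805851200 + 39828668846926185813062959927345014741526105607400 + 38235522093049138380540441530251214151865061383104 + 36764925089470325365904270702164628992177943637600 + 35403261197267720722722631046528901992467649428800 + 34138859011651016411196822794867155492736661949200 + 32961656976766498603914173732975184613676777054400 + 31862935077540948650450367941876011793220884485920 + 30835098462136401919790678653428398509568597889600 + 29871501635194639359797219945508761056144579205550 + 28966304615946316954954879947160010721109894987200 + 28114354480183189985691501125184716288136074546400 + 27311087209320813128957458235893724394189329559360 + 26552445897950790542041973284896676494350737071600 + 25834812225033201608473271304223793345854771204800 + 25154948745427064724039764164638956678858593015200 + 24509950059646883577269513801443085994785295758400 + 23897201308155711487837775956407008844915663364440 + 23314342739664108768622220445275130580405525233600 + 22759239341100677607464548529911436995157774632800 + 22229954705261126965430489261773961716200617083200 + 21724728461959737716216159960370008040832421240400 + 21241956718360632433633578627917341195480589657280 + 20780175050570183902467631266440877256448402925600 + 20338043666515499138585341239495326676523968820800 + 19914334423463092906531479963672507370763052803700 + 19507919435229152234969613025638374567278092542400 + 19117761046524569190270220765125607075932530691552 + 18742902986788793323794334083456477525424049697600 + 18382462544735162682952135351082314496088971818800 + 18035623628796763387047378080307176486728802539200 + 17701630598633860361361315523264450996233824714400 + 17379782769567790172972927968296006432665936992320 + 17069429505825508205598411397433577746368330974600 + 16769965830284709816026509443092637785905728676800 + 16480828488383249301957086866487592306838388527200 + 16201492412308956940906966750106446674519093806400 + 15931467538770474325225183970938005896610442242960 + 15670295939774237041205098987807874652403713681600 + 15417549231068200959895339326714199254784298944800 + 15172826227400451738309699019940957996771849755200 + 14935750817597319679898609972754380528072289602775 + 14705970035788130146361708280865851596871177455040 + 14483152307973158477477439973580005360554947493600 + 14266985855615350141992702063526572444725769172800 + 14057177240091594992845750562592358144068037273200 + 13853450033713455934978420844293918170965601950400 + 13655543604660406564478729117946862197094664779680 + 13463212004594767035401563919102540194318683585600 + 13276222948975395271020986642448338247175368535800 + 13094356881181211774157685455565484298583925131200 + 12917406112516600804236635652111896672927385602400 + 12745174031016379460180147176750404717288353794368 + 12577474372713532362019882082319478339429296507600 + 12414130549691278694980662834497147451904240708800 + 12254975029823441788634756900721542997392647879200 + 12099848763623145057133051117168105744261095374400 + 11948600654077855743918887978203504422457831682220 + 11801087065755906907574210348842967330822549809600 + 11657171369832054384311110222637565290202762616800 + 11516723522002752524259169135617835587911163067200 + 11379619670550338803732274264955718497578887316400 + 11245741792073275994276600450073886515254429818560 + 11114977352630563482715244630886980858100308541600 + 10987218992255499534638057910991728204558925684800 + 10862364230979868858108079980185004020416210620200 + 10740315194676724264196753238834610716816028478400 + 10620978359180316216816789313958670597740294828640 + 10504264311277235818829791629189893997765126753600 + 10390087525285091951233815633220438628224201462800 + 10278366154045467306596892884476132836522865963200 + 10169021833257749569292670619747663338261984410400 + 10061979498170825889615905665855582671543437206080 + 9957167211731546453265739981836253685381526401850 + 9854516003363179994984649878930725296872438500800 + 9753959717614576117484806512819187283639046271200 + 9655434871982105651651626649053336907036631662400 + 9558880523262284595135110382562803537966265345776 + 9464238141843846133797138992636439146501252817600 + 9371451493394396661897167041728238762712024848800 + 9280466527439111257412728526760003434918704219200 + 9191231272367581341476067675541157248044485909400 + 9103695736440271042985819411964574798063109853120 + 9017811814398381693523689040153588243364401269600 + 8933533199310546350593561105198881811183425556800 + 8850815299316930180680657761632225498116912357200 + 8769615158956224399206523286754865631161711326400 + 8689891384783895086486463984148003216332968496160 + 8611604075011067202824423768074597781951590401600 + 8534714752912754102799205698716788873184165487300 + 8459186303771933270031071135011330564571916235200 + 8384982915142354908013254721546318892952864338400 + 8312070020228073560987052506576350902579361170240 = 5091527500112719792808044961210218087834963268132695, so H_115 = 5091527500112719792808044961210218087834963268132695/955888052326228459513511038256280353796626534577600; reducing by gcd(5091527500112719792808044961210218087834963268132695, 955888052326228459513511038256280353796626534577600) = 55 gives 92573227274776723505600817476549419778817513966049/17379782769567790172972927968296006432665936992320 ≈ 5.32649. (The PNT-adjacent estimate ln(115) + γ ≈ 5.32215 matches within O(1/n).)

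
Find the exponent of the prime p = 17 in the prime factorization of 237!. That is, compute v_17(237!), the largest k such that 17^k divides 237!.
v_17(237!) = 13

Legendre's formula: v_p(n!) = Σ_{k ≥ 1} ⌊n / p^k⌋. For p = 17, n = 237, the terms are:
  ⌊237/17^1⌋ = ⌊237/17⌋ = 13
(the next term ⌊237/17^2⌋ = 0, terminating the sum). Summing: v_17(237!) = 13 = 13.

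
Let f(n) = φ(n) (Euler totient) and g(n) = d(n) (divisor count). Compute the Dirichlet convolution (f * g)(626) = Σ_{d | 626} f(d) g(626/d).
(φ * d)(626) = 942

Divisors of 626: [1, 2, 313, 626]. For each d | 626:
  d = 1: φ(1) · d(626/1) = 1 · 4 = 4
  d = 2: φ(2) · d(626/2) = 1 · 2 = 2
  d = 313: φ(313) · d(626/313) = 312 · 2 = 624
  d = 626: φ(626) · d(626/626) = 312 · 1 = 312
Summing: (φ * d)(626) = 4 + 2 + 624 + 312 = 942.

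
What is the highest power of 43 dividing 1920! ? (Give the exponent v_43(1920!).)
v_43(1920!) = 45

Legendre's formula: v_p(n!) = Σ_{k ≥ 1} ⌊n / p^k⌋. For p = 43, n = 1920, the terms are:
  ⌊1920/43^1⌋ = ⌊1920/43⌋ = 44
  ⌊1920/43^2⌋ = ⌊1920/1849⌋ = 1
(the next term ⌊1920/43^3⌋ = 0, terminating the sum). Summing: v_43(1920!) = 44 + 1 = 45.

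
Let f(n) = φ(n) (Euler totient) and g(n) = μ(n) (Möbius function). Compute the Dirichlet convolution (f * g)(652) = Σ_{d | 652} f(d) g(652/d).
(φ * μ)(652) = 161

Divisors of 652: [1, 2, 4, 163, 326, 652]. For each d | 652:
  d = 1: φ(1) · μ(652/1) = 1 · 0 = 0
  d = 2: φ(2) · μ(652/2) = 1 · 1 = 1
  d = 4: φ(4) · μ(652/4) = 2 · -1 = -2
  d = 163: φ(163) · μ(652/163) = 162 · 0 = 0
  d = 326: φ(326) · μ(652/326) = 162 · -1 = -162
  d = 652: φ(652) · μ(652/652) = 324 · 1 = 324
Summing: (φ * μ)(652) = 0 + 1 + -2 + 0 + -162 + 324 = 161.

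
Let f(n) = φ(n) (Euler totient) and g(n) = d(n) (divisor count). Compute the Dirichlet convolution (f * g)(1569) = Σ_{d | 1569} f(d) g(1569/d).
(φ * d)(1569) = 2096

Divisors of 1569: [1, 3, 523, 1569]. For each d | 1569:
  d = 1: φ(1) · d(1569/1) = 1 · 4 = 4
  d = 3: φ(3) · d(1569/3) = 2 · 2 = 4
  d = 523: φ(523) · d(1569/523) = 522 · 2 = 1044
  d = 1569: φ(1569) · d(1569/1569) = 1044 · 1 = 1044
Summing: (φ * d)(1569) = 4 + 4 + 1044 + 1044 = 2096.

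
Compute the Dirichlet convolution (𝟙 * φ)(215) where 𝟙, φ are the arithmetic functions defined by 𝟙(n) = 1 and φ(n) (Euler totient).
(𝟙 * φ)(215) = 215

Divisors of 215: [1, 5, 43, 215]. For each d | 215:
  d = 1: 𝟙(1) · φ(215/1) = 1 · 168 = 168
  d = 5: 𝟙(5) · φ(215/5) = 1 · 42 = 42
  d = 43: 𝟙(43) · φ(215/43) = 1 · 4 = 4
  d = 215: 𝟙(215) · φ(215/215) = 1 · 1 = 1
Summing: (𝟙 * φ)(215) = 168 + 42 + 4 + 1 = 215.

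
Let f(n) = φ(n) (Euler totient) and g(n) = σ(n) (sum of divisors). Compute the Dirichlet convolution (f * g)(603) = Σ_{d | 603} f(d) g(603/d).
(φ * σ)(603) = 3618

Divisors of 603: [1, 3, 9, 67, 201, 603]. For each d | 603:
  d = 1: φ(1) · σ(603/1) = 1 · 884 = 884
  d = 3: φ(3) · σ(603/3) = 2 · 272 = 544
  d = 9: φ(9) · σ(603/9) = 6 · 68 = 408
  d = 67: φ(67) · σ(603/67) = 66 · 13 = 858
  d = 201: φ(201) · σ(603/201) = 132 · 4 = 528
  d = 603: φ(603) · σ(603/603) = 396 · 1 = 396
Summing: (φ * σ)(603) = 884 + 544 + 408 + 858 + 528 + 396 = 3618.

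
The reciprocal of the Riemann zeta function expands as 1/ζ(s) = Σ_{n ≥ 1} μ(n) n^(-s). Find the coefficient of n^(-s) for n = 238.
μ(238) = -1

Factor n = 238 = 2 · 7 · 17. μ(n) = 0 if any exponent ≥ 2 (not squarefree); otherwise μ(n) = (−1)^{ω(n)} where ω(n) is the number of distinct prime factors. Applying: μ(238) = -1.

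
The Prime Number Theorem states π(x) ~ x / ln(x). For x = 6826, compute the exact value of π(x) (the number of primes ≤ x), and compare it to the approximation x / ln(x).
π(6826) = 877;  x/ln(x) ≈ 773.18;  relative error ≈ 11.84%.

Directly count primes up to 6826: π(6826) = 877. The PNT approximation gives 6826/ln(6826) ≈ 6826/8.82849 ≈ 773.18. Relative error (π(x) − x/ln(x)) / π(x) ≈ 11.84%; the approximation is known to undercount slightly (Li(x) is a better estimate).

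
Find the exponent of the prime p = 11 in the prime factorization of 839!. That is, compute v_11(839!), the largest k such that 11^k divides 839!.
v_11(839!) = 82

Legendre's formula: v_p(n!) = Σ_{k ≥ 1} ⌊n / p^k⌋. For p = 11, n = 839, the terms are:
  ⌊839/11^1⌋ = ⌊839/11⌋ = 76
  ⌊839/11^2⌋ = ⌊839/121⌋ = 6
(the next term ⌊839/11^3⌋ = 0, terminating the sum). Summing: v_11(839!) = 76 + 6 = 82.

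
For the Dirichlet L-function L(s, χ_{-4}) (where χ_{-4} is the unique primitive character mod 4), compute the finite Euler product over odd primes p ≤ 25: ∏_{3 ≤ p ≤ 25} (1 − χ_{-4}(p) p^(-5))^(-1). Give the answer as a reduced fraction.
∏ = 19221914719363107239019289471588875/19296053991287416836128860852453376

The odd primes p ≤ 25 are [3, 5, 7, 11, 13, 17, 19, 23]. For each, χ(p) = 1 if p ≡ 1 mod 4, χ(p) = −1 if p ≡ 3 mod 4. Taking (1 − χ(p)/p^5)^(-1) = p^5/(p^5 − χ(p)): (1 − (-1)/3^5)^(-1) · (1 − (1)/5^5)^(-1) · (1 − (-1)/7^5)^(-1) · (1 − (-1)/11^5)^(-1) · (1 − (1)/13^5)^(-1) · (1 − (1)/17^5)^(-1) · (1 − (-1)/19^5)^(-1) · (1 − (-1)/23^5)^(-1) = 19221914719363107239019289471588875/19296053991287416836128860852453376.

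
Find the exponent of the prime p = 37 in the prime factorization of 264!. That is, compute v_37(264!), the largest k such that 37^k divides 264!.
v_37(264!) = 7

Legendre's formula: v_p(n!) = Σ_{k ≥ 1} ⌊n / p^k⌋. For p = 37, n = 264, the terms are:
  ⌊264/37^1⌋ = ⌊264/37⌋ = 7
(the next term ⌊264/37^2⌋ = 0, terminating the sum). Summing: v_37(264!) = 7 = 7.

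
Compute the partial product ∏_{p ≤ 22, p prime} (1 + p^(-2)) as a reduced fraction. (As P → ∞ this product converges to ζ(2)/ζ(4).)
∏ = 6403780000/4257193941

The primes p ≤ 22 are [2, 3, 5, 7, 11, 13, 17, 19]. For each, (1 + 1/p^2) = (p^2 + 1)/p^2. Multiplying these fractions over p ∈ [2, 3, 5, 7, 11, 13, 17, 19] gives 6403780000/4257193941. (In the limit P → ∞ this tends to ζ(2)/ζ(4).)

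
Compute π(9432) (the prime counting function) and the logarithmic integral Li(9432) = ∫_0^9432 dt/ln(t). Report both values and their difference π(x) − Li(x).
π(9432) = 1167;  Li(9432) ≈ 1184.27;  π(x) − Li(x) ≈ -17.27.

Direct count of primes ≤ 9432 gives π(9432) = 1167. Numerical evaluation of the logarithmic integral gives Li(9432) ≈ 1184.27. The difference π(x) − Li(x) ≈ -17.27 is typically negative for small/moderate x (Li(x) overestimates), though Littlewood's theorem shows this sign changes infinitely often.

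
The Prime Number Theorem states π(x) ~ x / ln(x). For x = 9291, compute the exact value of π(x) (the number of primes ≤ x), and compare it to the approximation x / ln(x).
π(9291) = 1150;  x/ln(x) ≈ 1016.88;  relative error ≈ 11.58%.

Directly count primes up to 9291: π(9291) = 1150. The PNT approximation gives 9291/ln(9291) ≈ 9291/9.13680 ≈ 1016.88. Relative error (π(x) − x/ln(x)) / π(x) ≈ 11.58%; the approximation is known to undercount slightly (Li(x) is a better estimate).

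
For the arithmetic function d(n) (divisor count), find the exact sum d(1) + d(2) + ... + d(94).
Σ_{n ≤ 94} d(n) = 443

Compute d(n) for each 1 ≤ n ≤ 94: d(1) = 1, d(2) = 2, d(3) = 2, d(4) = 3, d(5) = 2, d(6) = 4, d(7) = 2, d(8) = 4, d(9) = 3, d(10) = 4, d(11) = 2, d(12) = 6, d(13) = 2, d(14) = 4, d(15) = 4, d(16) = 5, d(17) = 2, d(18) = 6, d(19) = 2, d(20) = 6, d(21) = 4, d(22) = 4, d(23) = 2, d(24) = 8, d(25) = 3, d(26) = 4, d(27) = 4, d(28) = 6, d(29) = 2, d(30) = 8, d(31) = 2, d(32) = 6, d(33) = 4, d(34) = 4, d(35) = 4, d(36) = 9, d(37) = 2, d(38) = 4, d(39) = 4, d(40) = 8, d(41) = 2, d(42) = 8, d(43) = 2, d(44) = 6, d(45) = 6, d(46) = 4, d(47) = 2, d(48) = 10, d(49) = 3, d(50) = 6, d(51) = 4, d(52) = 6, d(53) = 2, d(54) = 8, d(55) = 4, d(56) = 8, d(57) = 4, d(58) = 4, d(59) = 2, d(60) = 12, d(61) = 2, d(62) = 4, d(63) = 6, d(64) = 7, d(65) = 4, d(66) = 8, d(67) = 2, d(68) = 6, d(69) = 4, d(70) = 8, d(71) = 2, d(72) = 12, d(73) = 2, d(74) = 4, d(75) = 6, d(76) = 6, d(77) = 4, d(78) = 8, d(79) = 2, d(80) = 10, d(81) = 5, d(82) = 4, d(83) = 2, d(84) = 12, d(85) = 4, d(86) = 4, d(87) = 4, d(88) = 8, d(89) = 2, d(90) = 12, d(91) = 4, d(92) = 6, d(93) = 4, d(94) = 4. Summing all 94 values: 443. (Dirichlet's divisor formula: Σ_{n ≤ x} d(n) = x ln(x) + (2γ − 1) x + O(√x). For x = 94, the asymptotic estimate is ≈ 441.59.)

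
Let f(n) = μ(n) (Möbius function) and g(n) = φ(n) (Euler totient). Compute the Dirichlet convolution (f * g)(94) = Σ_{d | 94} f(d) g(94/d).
(μ * φ)(94) = 0

Divisors of 94: [1, 2, 47, 94]. For each d | 94:
  d = 1: μ(1) · φ(94/1) = 1 · 46 = 46
  d = 2: μ(2) · φ(94/2) = -1 · 46 = -46
  d = 47: μ(47) · φ(94/47) = -1 · 1 = -1
  d = 94: μ(94) · φ(94/94) = 1 · 1 = 1
Summing: (μ * φ)(94) = 46 + -46 + -1 + 1 = 0.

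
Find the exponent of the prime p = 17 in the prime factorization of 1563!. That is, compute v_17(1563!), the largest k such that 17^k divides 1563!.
v_17(1563!) = 96

Legendre's formula: v_p(n!) = Σ_{k ≥ 1} ⌊n / p^k⌋. For p = 17, n = 1563, the terms are:
  ⌊1563/17^1⌋ = ⌊1563/17⌋ = 91
  ⌊1563/17^2⌋ = ⌊1563/289⌋ = 5
(the next term ⌊1563/17^3⌋ = 0, terminating the sum). Summing: v_17(1563!) = 91 + 5 = 96.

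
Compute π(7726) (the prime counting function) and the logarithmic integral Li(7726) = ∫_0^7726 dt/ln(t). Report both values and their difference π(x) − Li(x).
π(7726) = 980;  Li(7726) ≈ 995.87;  π(x) − Li(x) ≈ -15.87.

Direct count of primes ≤ 7726 gives π(7726) = 980. Numerical evaluation of the logarithmic integral gives Li(7726) ≈ 995.87. The difference π(x) − Li(x) ≈ -15.87 is typically negative for small/moderate x (Li(x) overestimates), though Littlewood's theorem shows this sign changes infinitely often.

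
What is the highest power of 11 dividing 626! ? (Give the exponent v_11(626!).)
v_11(626!) = 61

Legendre's formula: v_p(n!) = Σ_{k ≥ 1} ⌊n / p^k⌋. For p = 11, n = 626, the terms are:
  ⌊626/11^1⌋ = ⌊626/11⌋ = 56
  ⌊626/11^2⌋ = ⌊626/121⌋ = 5
(the next term ⌊626/11^3⌋ = 0, terminating the sum). Summing: v_11(626!) = 56 + 5 = 61.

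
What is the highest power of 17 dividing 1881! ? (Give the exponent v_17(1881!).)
v_17(1881!) = 116

Legendre's formula: v_p(n!) = Σ_{k ≥ 1} ⌊n / p^k⌋. For p = 17, n = 1881, the terms are:
  ⌊1881/17^1⌋ = ⌊1881/17⌋ = 110
  ⌊1881/17^2⌋ = ⌊1881/289⌋ = 6
(the next term ⌊1881/17^3⌋ = 0, terminating the sum). Summing: v_17(1881!) = 110 + 6 = 116.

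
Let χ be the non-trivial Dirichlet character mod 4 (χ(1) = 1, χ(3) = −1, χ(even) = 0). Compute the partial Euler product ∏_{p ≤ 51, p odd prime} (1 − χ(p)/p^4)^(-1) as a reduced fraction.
∏ = 424022009220093808147330044599350686845258380222853/428762185161728930691534489551822091105495385374720

The odd primes p ≤ 51 are [3, 5, 7, 11, 13, 17, 19, 23, 29, 31, 37, 41, 43, 47]. For each, χ(p) = 1 if p ≡ 1 mod 4, χ(p) = −1 if p ≡ 3 mod 4. Taking (1 − χ(p)/p^4)^(-1) = p^4/(p^4 − χ(p)): (1 − (-1)/3^4)^(-1) · (1 − (1)/5^4)^(-1) · (1 − (-1)/7^4)^(-1) · (1 − (-1)/11^4)^(-1) · (1 − (1)/13^4)^(-1) · (1 − (1)/17^4)^(-1) · (1 − (-1)/19^4)^(-1) · (1 − (-1)/23^4)^(-1) · (1 − (1)/29^4)^(-1) · (1 − (-1)/31^4)^(-1) · (1 − (1)/37^4)^(-1) · (1 − (1)/41^4)^(-1) · (1 − (-1)/43^4)^(-1) · (1 − (-1)/47^4)^(-1) = 424022009220093808147330044599350686845258380222853/428762185161728930691534489551822091105495385374720.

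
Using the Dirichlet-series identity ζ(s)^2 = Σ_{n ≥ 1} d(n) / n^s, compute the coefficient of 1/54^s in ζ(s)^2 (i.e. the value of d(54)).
d(54) = 8

ζ(s)^2 = (Σ 1/m^s)(Σ 1/k^s). The coefficient of 1/n^s in the product is the number of ordered pairs (m, k) with mk = n, which equals d(n). For n = 54, divisors are [1, 2, 3, 6, 9, 18, 27, 54], so d(54) = 8.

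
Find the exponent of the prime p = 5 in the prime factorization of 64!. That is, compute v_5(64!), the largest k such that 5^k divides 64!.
v_5(64!) = 14

Legendre's formula: v_p(n!) = Σ_{k ≥ 1} ⌊n / p^k⌋. For p = 5, n = 64, the terms are:
  ⌊64/5^1⌋ = ⌊64/5⌋ = 12
  ⌊64/5^2⌋ = ⌊64/25⌋ = 2
(the next term ⌊64/5^3⌋ = 0, terminating the sum). Summing: v_5(64!) = 12 + 2 = 14.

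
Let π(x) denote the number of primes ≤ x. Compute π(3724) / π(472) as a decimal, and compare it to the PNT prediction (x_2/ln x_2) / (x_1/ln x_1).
π(3724)/π(472) = 519/91 ≈ 5.7033;  PNT prediction ≈ 5.9078.

π(472) = 91 and π(3724) = 519, so π(3724)/π(472) ≈ 5.7033. The PNT-predicted ratio is (3724/ln(3724)) / (472/ln(472)) ≈ 5.9078. The two agree to within a few percent, as expected.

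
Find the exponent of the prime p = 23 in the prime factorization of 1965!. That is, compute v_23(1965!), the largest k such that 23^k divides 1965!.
v_23(1965!) = 88

Legendre's formula: v_p(n!) = Σ_{k ≥ 1} ⌊n / p^k⌋. For p = 23, n = 1965, the terms are:
  ⌊1965/23^1⌋ = ⌊1965/23⌋ = 85
  ⌊1965/23^2⌋ = ⌊1965/529⌋ = 3
(the next term ⌊1965/23^3⌋ = 0, terminating the sum). Summing: v_23(1965!) = 85 + 3 = 88.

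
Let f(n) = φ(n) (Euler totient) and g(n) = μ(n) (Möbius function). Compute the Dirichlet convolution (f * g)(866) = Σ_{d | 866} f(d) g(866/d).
(φ * μ)(866) = 0

Divisors of 866: [1, 2, 433, 866]. For each d | 866:
  d = 1: φ(1) · μ(866/1) = 1 · 1 = 1
  d = 2: φ(2) · μ(866/2) = 1 · -1 = -1
  d = 433: φ(433) · μ(866/433) = 432 · -1 = -432
  d = 866: φ(866) · μ(866/866) = 432 · 1 = 432
Summing: (φ * μ)(866) = 1 + -1 + -432 + 432 = 0.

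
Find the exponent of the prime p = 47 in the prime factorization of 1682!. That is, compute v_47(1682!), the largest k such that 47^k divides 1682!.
v_47(1682!) = 35

Legendre's formula: v_p(n!) = Σ_{k ≥ 1} ⌊n / p^k⌋. For p = 47, n = 1682, the terms are:
  ⌊1682/47^1⌋ = ⌊1682/47⌋ = 35
(the next term ⌊1682/47^2⌋ = 0, terminating the sum). Summing: v_47(1682!) = 35 = 35.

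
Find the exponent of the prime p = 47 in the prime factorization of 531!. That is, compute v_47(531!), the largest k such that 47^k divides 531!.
v_47(531!) = 11

Legendre's formula: v_p(n!) = Σ_{k ≥ 1} ⌊n / p^k⌋. For p = 47, n = 531, the terms are:
  ⌊531/47^1⌋ = ⌊531/47⌋ = 11
(the next term ⌊531/47^2⌋ = 0, terminating the sum). Summing: v_47(531!) = 11 = 11.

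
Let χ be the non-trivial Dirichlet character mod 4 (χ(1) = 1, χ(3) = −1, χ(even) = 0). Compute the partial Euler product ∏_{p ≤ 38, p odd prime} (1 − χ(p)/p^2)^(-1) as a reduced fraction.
∏ = 136633422149134339/149104402366464000

The odd primes p ≤ 38 are [3, 5, 7, 11, 13, 17, 19, 23, 29, 31, 37]. For each, χ(p) = 1 if p ≡ 1 mod 4, χ(p) = −1 if p ≡ 3 mod 4. Taking (1 − χ(p)/p^2)^(-1) = p^2/(p^2 − χ(p)): (1 − (-1)/3^2)^(-1) · (1 − (1)/5^2)^(-1) · (1 − (-1)/7^2)^(-1) · (1 − (-1)/11^2)^(-1) · (1 − (1)/13^2)^(-1) · (1 − (1)/17^2)^(-1) · (1 − (-1)/19^2)^(-1) · (1 − (-1)/23^2)^(-1) · (1 − (1)/29^2)^(-1) · (1 − (-1)/31^2)^(-1) · (1 − (1)/37^2)^(-1) = 136633422149134339/149104402366464000.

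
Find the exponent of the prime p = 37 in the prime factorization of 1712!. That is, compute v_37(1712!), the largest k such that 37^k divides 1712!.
v_37(1712!) = 47

Legendre's formula: v_p(n!) = Σ_{k ≥ 1} ⌊n / p^k⌋. For p = 37, n = 1712, the terms are:
  ⌊1712/37^1⌋ = ⌊1712/37⌋ = 46
  ⌊1712/37^2⌋ = ⌊1712/1369⌋ = 1
(the next term ⌊1712/37^3⌋ = 0, terminating the sum). Summing: v_37(1712!) = 46 + 1 = 47.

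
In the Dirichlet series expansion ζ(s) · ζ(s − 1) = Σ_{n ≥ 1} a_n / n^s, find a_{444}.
σ(444) = 1064

In the product (Σ m^0/m^s)(Σ k / k^s) = Σ (Σ_{d | n} d) / n^s, the coefficient of 1/n^s is σ(n) = Σ_{d | n} d. For n = 444, divisors are [1, 2, 3, 4, 6, 12, 37, 74, 111, 148, 222, 444]; summing: σ(444) = 1064.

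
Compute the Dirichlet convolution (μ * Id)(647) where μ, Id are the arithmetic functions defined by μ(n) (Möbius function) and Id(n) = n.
(μ * Id)(647) = 646

Divisors of 647: [1, 647]. For each d | 647:
  d = 1: μ(1) · Id(647/1) = 1 · 647 = 647
  d = 647: μ(647) · Id(647/647) = -1 · 1 = -1
Summing: (μ * Id)(647) = 647 + -1 = 646.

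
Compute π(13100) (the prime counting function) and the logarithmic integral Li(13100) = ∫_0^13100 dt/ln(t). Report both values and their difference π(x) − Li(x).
π(13100) = 1558;  Li(13100) ≈ 1577.66;  π(x) − Li(x) ≈ -19.66.

Direct count of primes ≤ 13100 gives π(13100) = 1558. Numerical evaluation of the logarithmic integral gives Li(13100) ≈ 1577.66. The difference π(x) − Li(x) ≈ -19.66 is typically negative for small/moderate x (Li(x) overestimates), though Littlewood's theorem shows this sign changes infinitely often.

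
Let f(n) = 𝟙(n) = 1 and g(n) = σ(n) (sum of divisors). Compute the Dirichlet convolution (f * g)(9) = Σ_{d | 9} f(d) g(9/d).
(𝟙 * σ)(9) = 18

Divisors of 9: [1, 3, 9]. For each d | 9:
  d = 1: 𝟙(1) · σ(9/1) = 1 · 13 = 13
  d = 3: 𝟙(3) · σ(9/3) = 1 · 4 = 4
  d = 9: 𝟙(9) · σ(9/9) = 1 · 1 = 1
Summing: (𝟙 * σ)(9) = 13 + 4 + 1 = 18.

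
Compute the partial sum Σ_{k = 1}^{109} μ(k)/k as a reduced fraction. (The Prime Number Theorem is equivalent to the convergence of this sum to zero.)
Σ μ(k)/k = -112507215014412420639528093186025954164982/6660357067091784194720860996953995468452315

Values of μ(k) for 1 ≤ k ≤ 109: μ(1) = 1, μ(2) = -1, μ(3) = -1, μ(5) = -1, μ(6) = 1, μ(7) = -1, μ(10) = 1, μ(11) = -1, μ(13) = -1, μ(14) = 1, μ(15) = 1, μ(17) = -1, μ(19) = -1, μ(21) = 1, μ(22) = 1, μ(23) = -1, μ(26) = 1, μ(29) = -1, μ(30) = -1, μ(31) = -1, μ(33) = 1, μ(34) = 1, μ(35) = 1, μ(37) = -1, μ(38) = 1, μ(39) = 1, μ(41) = -1, μ(42) = -1, μ(43) = -1, μ(46) = 1, μ(47) = -1, μ(51) = 1, μ(53) = -1, μ(55) = 1, μ(57) = 1, μ(58) = 1, μ(59) = -1, μ(61) = -1, μ(62) = 1, μ(65) = 1, μ(66) = -1, μ(67) = -1, μ(69) = 1, μ(70) = -1, μ(71) = -1, μ(73) = -1, μ(74) = 1, μ(77) = 1, μ(78) = -1, μ(79) = -1, μ(82) = 1, μ(83) = -1, μ(85) = 1, μ(86) = 1, μ(87) = 1, μ(89) = -1, μ(91) = 1, μ(93) = 1, μ(94) = 1, μ(95) = 1, μ(97) = -1, μ(101) = -1, μ(102) = -1, μ(103) = -1, μ(105) = -1, μ(106) = 1, μ(107) = -1, μ(109) = -1, with μ = 0 on non-squarefree integers. Summing μ(k)/k for k where μ(k) ≠ 0 gives -112507215014412420639528093186025954164982/6660357067091784194720860996953995468452315 ≈ -0.0169. (PNT ⟺ this sum → 0 as n → ∞.)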